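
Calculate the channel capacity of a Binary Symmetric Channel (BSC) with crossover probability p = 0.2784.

For BSC with error probability p:
C = 1 - H(p) where H(p) is binary entropy
H(0.2784) = -0.2784 × log₂(0.2784) - 0.7216 × log₂(0.7216)
H(p) = 0.8533
C = 1 - 0.8533 = 0.1467 bits/use


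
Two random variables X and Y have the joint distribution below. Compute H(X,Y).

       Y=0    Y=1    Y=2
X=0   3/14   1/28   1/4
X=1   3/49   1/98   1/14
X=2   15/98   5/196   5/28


H(X,Y) = -Σ p(x,y) log₂ p(x,y)
  p(0,0)=3/14: -0.2143 × log₂(0.2143) = 0.4762
  p(0,1)=1/28: -0.0357 × log₂(0.0357) = 0.1717
  p(0,2)=1/4: -0.2500 × log₂(0.2500) = 0.5000
  p(1,0)=3/49: -0.0612 × log₂(0.0612) = 0.2467
  p(1,1)=1/98: -0.0102 × log₂(0.0102) = 0.0675
  p(1,2)=1/14: -0.0714 × log₂(0.0714) = 0.2720
  p(2,0)=15/98: -0.1531 × log₂(0.1531) = 0.4145
  p(2,1)=5/196: -0.0255 × log₂(0.0255) = 0.1350
  p(2,2)=5/28: -0.1786 × log₂(0.1786) = 0.4438
H(X,Y) = 2.7274 bits


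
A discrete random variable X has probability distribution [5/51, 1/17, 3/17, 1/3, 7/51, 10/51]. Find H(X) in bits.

H(X) = -Σ p(x) log₂ p(x)
  -5/51 × log₂(5/51) = 0.3285
  -1/17 × log₂(1/17) = 0.2404
  -3/17 × log₂(3/17) = 0.4416
  -1/3 × log₂(1/3) = 0.5283
  -7/51 × log₂(7/51) = 0.3932
  -10/51 × log₂(10/51) = 0.4609
H(X) = 2.3930 bits


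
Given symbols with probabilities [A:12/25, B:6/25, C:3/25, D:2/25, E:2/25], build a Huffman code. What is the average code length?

Huffman tree construction:
Combine smallest probabilities repeatedly
Resulting codes:
  A: 0 (length 1)
  B: 10 (length 2)
  C: 110 (length 3)
  D: 1110 (length 4)
  E: 1111 (length 4)
Average length = Σ p(s) × length(s) = 1.9600 bits


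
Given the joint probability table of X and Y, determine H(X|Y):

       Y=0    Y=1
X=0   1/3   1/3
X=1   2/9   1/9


H(X|Y) = Σ_y p(y) H(X|Y=y)
  p(Y=0) = 5/9, H(X|Y=0) = 0.9710
  p(Y=1) = 4/9, H(X|Y=1) = 0.8113
H(X|Y) = 0.5556×0.9710 + 0.4444×0.8113 = 0.9000 bits


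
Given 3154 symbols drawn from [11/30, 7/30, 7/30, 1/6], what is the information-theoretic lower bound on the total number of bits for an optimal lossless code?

Entropy H = 1.9413 bits/symbol
Minimum bits = H × n = 1.9413 × 3154
= 6123.00 bits


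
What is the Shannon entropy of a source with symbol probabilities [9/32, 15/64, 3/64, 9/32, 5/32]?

H(X) = -Σ p(x) log₂ p(x)
  -9/32 × log₂(9/32) = 0.5147
  -15/64 × log₂(15/64) = 0.4906
  -3/64 × log₂(3/64) = 0.2070
  -9/32 × log₂(9/32) = 0.5147
  -5/32 × log₂(5/32) = 0.4184
H(X) = 2.1454 bits


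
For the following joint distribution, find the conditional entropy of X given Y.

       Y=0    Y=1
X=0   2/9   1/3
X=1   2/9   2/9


H(X|Y) = Σ_y p(y) H(X|Y=y)
  p(Y=0) = 4/9, H(X|Y=0) = 1.0000
  p(Y=1) = 5/9, H(X|Y=1) = 0.9710
H(X|Y) = 0.4444×1.0000 + 0.5556×0.9710 = 0.9839 bits


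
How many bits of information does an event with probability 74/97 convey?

Information content I(x) = -log₂(p(x))
I = -log₂(74/97) = -log₂(0.7629)
I = 0.3905 bits


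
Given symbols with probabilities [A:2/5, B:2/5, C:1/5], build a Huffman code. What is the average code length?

Huffman tree construction:
Combine smallest probabilities repeatedly
Resulting codes:
  A: 11 (length 2)
  B: 0 (length 1)
  C: 10 (length 2)
Average length = Σ p(s) × length(s) = 1.6000 bits


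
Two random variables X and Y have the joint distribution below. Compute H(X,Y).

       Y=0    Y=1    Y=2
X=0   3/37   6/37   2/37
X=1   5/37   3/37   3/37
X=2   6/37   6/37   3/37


H(X,Y) = -Σ p(x,y) log₂ p(x,y)
  p(0,0)=3/37: -0.0811 × log₂(0.0811) = 0.2939
  p(0,1)=6/37: -0.1622 × log₂(0.1622) = 0.4256
  p(0,2)=2/37: -0.0541 × log₂(0.0541) = 0.2275
  p(1,0)=5/37: -0.1351 × log₂(0.1351) = 0.3902
  p(1,1)=3/37: -0.0811 × log₂(0.0811) = 0.2939
  p(1,2)=3/37: -0.0811 × log₂(0.0811) = 0.2939
  p(2,0)=6/37: -0.1622 × log₂(0.1622) = 0.4256
  p(2,1)=6/37: -0.1622 × log₂(0.1622) = 0.4256
  p(2,2)=3/37: -0.0811 × log₂(0.0811) = 0.2939
H(X,Y) = 3.0700 bits


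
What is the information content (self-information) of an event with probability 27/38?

Information content I(x) = -log₂(p(x))
I = -log₂(27/38) = -log₂(0.7105)
I = 0.4930 bits


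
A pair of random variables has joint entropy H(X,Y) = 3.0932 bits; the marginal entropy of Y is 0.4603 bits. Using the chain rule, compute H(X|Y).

Chain rule: H(X,Y) = H(X|Y) + H(Y)
H(X|Y) = H(X,Y) - H(Y) = 3.0932 - 0.4603 = 2.6329 bits


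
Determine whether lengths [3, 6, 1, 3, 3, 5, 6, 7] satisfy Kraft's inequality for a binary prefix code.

Kraft inequality: Σ 2^(-l_i) ≤ 1 for prefix-free code
Calculating: 2^(-3) + 2^(-6) + 2^(-1) + 2^(-3) + 2^(-3) + 2^(-5) + 2^(-6) + 2^(-7)
= 0.125 + 0.015625 + 0.5 + 0.125 + 0.125 + 0.03125 + 0.015625 + 0.0078125
= 0.9453
Since 0.9453 ≤ 1, prefix-free code exists


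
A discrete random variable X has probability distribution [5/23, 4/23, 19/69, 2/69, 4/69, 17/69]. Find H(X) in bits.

H(X) = -Σ p(x) log₂ p(x)
  -5/23 × log₂(5/23) = 0.4786
  -4/23 × log₂(4/23) = 0.4389
  -19/69 × log₂(19/69) = 0.5123
  -2/69 × log₂(2/69) = 0.1481
  -4/69 × log₂(4/69) = 0.2382
  -17/69 × log₂(17/69) = 0.4979
H(X) = 2.3140 bits


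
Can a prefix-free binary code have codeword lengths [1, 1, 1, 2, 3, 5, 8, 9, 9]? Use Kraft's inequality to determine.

Kraft inequality: Σ 2^(-l_i) ≤ 1 for prefix-free code
Calculating: 2^(-1) + 2^(-1) + 2^(-1) + 2^(-2) + 2^(-3) + 2^(-5) + 2^(-8) + 2^(-9) + 2^(-9)
= 0.5 + 0.5 + 0.5 + 0.25 + 0.125 + 0.03125 + 0.00390625 + 0.001953125 + 0.001953125
= 1.9141
Since 1.9141 > 1, prefix-free code does not exist


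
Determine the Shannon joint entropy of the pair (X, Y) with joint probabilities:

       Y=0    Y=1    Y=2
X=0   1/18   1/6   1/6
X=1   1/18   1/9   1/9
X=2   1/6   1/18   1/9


H(X,Y) = -Σ p(x,y) log₂ p(x,y)
  p(0,0)=1/18: -0.0556 × log₂(0.0556) = 0.2317
  p(0,1)=1/6: -0.1667 × log₂(0.1667) = 0.4308
  p(0,2)=1/6: -0.1667 × log₂(0.1667) = 0.4308
  p(1,0)=1/18: -0.0556 × log₂(0.0556) = 0.2317
  p(1,1)=1/9: -0.1111 × log₂(0.1111) = 0.3522
  p(1,2)=1/9: -0.1111 × log₂(0.1111) = 0.3522
  p(2,0)=1/6: -0.1667 × log₂(0.1667) = 0.4308
  p(2,1)=1/18: -0.0556 × log₂(0.0556) = 0.2317
  p(2,2)=1/9: -0.1111 × log₂(0.1111) = 0.3522
H(X,Y) = 3.0441 bits


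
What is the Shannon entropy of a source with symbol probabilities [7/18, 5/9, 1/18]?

H(X) = -Σ p(x) log₂ p(x)
  -7/18 × log₂(7/18) = 0.5299
  -5/9 × log₂(5/9) = 0.4711
  -1/18 × log₂(1/18) = 0.2317
H(X) = 1.2327 bits


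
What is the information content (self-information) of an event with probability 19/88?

Information content I(x) = -log₂(p(x))
I = -log₂(19/88) = -log₂(0.2159)
I = 2.2115 bits


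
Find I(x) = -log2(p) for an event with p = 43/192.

Information content I(x) = -log₂(p(x))
I = -log₂(43/192) = -log₂(0.2240)
I = 2.1587 bits


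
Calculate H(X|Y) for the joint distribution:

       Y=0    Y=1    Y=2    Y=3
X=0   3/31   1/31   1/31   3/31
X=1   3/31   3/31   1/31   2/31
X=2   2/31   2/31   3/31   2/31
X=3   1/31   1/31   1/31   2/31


H(X|Y) = Σ_y p(y) H(X|Y=y)
  p(Y=0) = 9/31, H(X|Y=0) = 1.8911
  p(Y=1) = 7/31, H(X|Y=1) = 1.8424
  p(Y=2) = 6/31, H(X|Y=2) = 1.7925
  p(Y=3) = 9/31, H(X|Y=3) = 1.9749
H(X|Y) = 0.2903×1.8911 + 0.2258×1.8424 + 0.1935×1.7925 + 0.2903×1.9749 = 1.8853 bits


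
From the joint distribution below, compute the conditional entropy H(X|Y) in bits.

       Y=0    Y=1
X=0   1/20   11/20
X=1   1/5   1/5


H(X|Y) = Σ_y p(y) H(X|Y=y)
  p(Y=0) = 1/4, H(X|Y=0) = 0.7219
  p(Y=1) = 3/4, H(X|Y=1) = 0.8366
H(X|Y) = 0.2500×0.7219 + 0.7500×0.8366 = 0.8080 bits


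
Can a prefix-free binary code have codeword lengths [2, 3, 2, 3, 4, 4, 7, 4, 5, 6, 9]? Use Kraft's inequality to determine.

Kraft inequality: Σ 2^(-l_i) ≤ 1 for prefix-free code
Calculating: 2^(-2) + 2^(-3) + 2^(-2) + 2^(-3) + 2^(-4) + 2^(-4) + 2^(-7) + 2^(-4) + 2^(-5) + 2^(-6) + 2^(-9)
= 0.25 + 0.125 + 0.25 + 0.125 + 0.0625 + 0.0625 + 0.0078125 + 0.0625 + 0.03125 + 0.015625 + 0.001953125
= 0.9941
Since 0.9941 ≤ 1, prefix-free code exists


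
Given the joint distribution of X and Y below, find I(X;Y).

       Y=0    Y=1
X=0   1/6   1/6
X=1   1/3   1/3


H(X) = 0.9183, H(Y) = 1.0000, H(X,Y) = 1.9183
I(X;Y) = H(X) + H(Y) - H(X,Y) = 0.0000 bits


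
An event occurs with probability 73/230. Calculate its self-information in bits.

Information content I(x) = -log₂(p(x))
I = -log₂(73/230) = -log₂(0.3174)
I = 1.6557 bits


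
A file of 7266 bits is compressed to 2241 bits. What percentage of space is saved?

Space savings = (1 - Compressed/Original) × 100%
= (1 - 2241/7266) × 100%
= 69.16%


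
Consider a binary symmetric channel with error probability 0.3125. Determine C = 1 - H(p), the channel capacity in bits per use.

For BSC with error probability p:
C = 1 - H(p) where H(p) is binary entropy
H(0.3125) = -0.3125 × log₂(0.3125) - 0.6875 × log₂(0.6875)
H(p) = 0.8960
C = 1 - 0.8960 = 0.1040 bits/use


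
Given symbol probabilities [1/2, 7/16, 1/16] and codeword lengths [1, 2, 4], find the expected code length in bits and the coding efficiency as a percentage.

Average length L = Σ p_i × l_i = 1.6250 bits
Entropy H = 1.2718 bits
Efficiency η = H/L × 100% = 78.26%


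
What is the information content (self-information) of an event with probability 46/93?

Information content I(x) = -log₂(p(x))
I = -log₂(46/93) = -log₂(0.4946)
I = 1.0156 bits


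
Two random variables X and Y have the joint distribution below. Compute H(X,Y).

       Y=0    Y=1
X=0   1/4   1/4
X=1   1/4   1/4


H(X,Y) = -Σ p(x,y) log₂ p(x,y)
  p(0,0)=1/4: -0.2500 × log₂(0.2500) = 0.5000
  p(0,1)=1/4: -0.2500 × log₂(0.2500) = 0.5000
  p(1,0)=1/4: -0.2500 × log₂(0.2500) = 0.5000
  p(1,1)=1/4: -0.2500 × log₂(0.2500) = 0.5000
H(X,Y) = 2.0000 bits


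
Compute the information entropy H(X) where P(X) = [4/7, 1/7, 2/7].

H(X) = -Σ p(x) log₂ p(x)
  -4/7 × log₂(4/7) = 0.4613
  -1/7 × log₂(1/7) = 0.4011
  -2/7 × log₂(2/7) = 0.5164
H(X) = 1.3788 bits


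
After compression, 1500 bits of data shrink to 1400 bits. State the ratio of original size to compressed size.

Compression ratio = Original / Compressed
= 1500 / 1400 = 1.07:1


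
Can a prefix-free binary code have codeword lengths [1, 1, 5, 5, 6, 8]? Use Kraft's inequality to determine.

Kraft inequality: Σ 2^(-l_i) ≤ 1 for prefix-free code
Calculating: 2^(-1) + 2^(-1) + 2^(-5) + 2^(-5) + 2^(-6) + 2^(-8)
= 0.5 + 0.5 + 0.03125 + 0.03125 + 0.015625 + 0.00390625
= 1.0820
Since 1.0820 > 1, prefix-free code does not exist


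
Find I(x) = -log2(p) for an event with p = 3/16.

Information content I(x) = -log₂(p(x))
I = -log₂(3/16) = -log₂(0.1875)
I = 2.4150 bits


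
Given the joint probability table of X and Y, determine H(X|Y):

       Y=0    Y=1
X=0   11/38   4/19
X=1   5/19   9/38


H(X|Y) = Σ_y p(y) H(X|Y=y)
  p(Y=0) = 21/38, H(X|Y=0) = 0.9984
  p(Y=1) = 17/38, H(X|Y=1) = 0.9975
H(X|Y) = 0.5526×0.9984 + 0.4474×0.9975 = 0.9980 bits


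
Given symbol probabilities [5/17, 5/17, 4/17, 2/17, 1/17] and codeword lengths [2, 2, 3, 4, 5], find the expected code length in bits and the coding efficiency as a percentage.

Average length L = Σ p_i × l_i = 2.6471 bits
Entropy H = 2.1334 bits
Efficiency η = H/L × 100% = 80.59%


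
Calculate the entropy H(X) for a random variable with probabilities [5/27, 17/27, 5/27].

H(X) = -Σ p(x) log₂ p(x)
  -5/27 × log₂(5/27) = 0.4505
  -17/27 × log₂(17/27) = 0.4202
  -5/27 × log₂(5/27) = 0.4505
H(X) = 1.3213 bits


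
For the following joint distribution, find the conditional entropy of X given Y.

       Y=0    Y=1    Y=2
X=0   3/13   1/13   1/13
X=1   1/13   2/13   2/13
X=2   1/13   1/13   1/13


H(X|Y) = Σ_y p(y) H(X|Y=y)
  p(Y=0) = 5/13, H(X|Y=0) = 1.3710
  p(Y=1) = 4/13, H(X|Y=1) = 1.5000
  p(Y=2) = 4/13, H(X|Y=2) = 1.5000
H(X|Y) = 0.3846×1.3710 + 0.3077×1.5000 + 0.3077×1.5000 = 1.4504 bits


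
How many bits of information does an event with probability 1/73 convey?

Information content I(x) = -log₂(p(x))
I = -log₂(1/73) = -log₂(0.0137)
I = 6.1898 bits


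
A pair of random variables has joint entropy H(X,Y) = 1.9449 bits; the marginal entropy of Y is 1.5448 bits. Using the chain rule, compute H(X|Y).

Chain rule: H(X,Y) = H(X|Y) + H(Y)
H(X|Y) = H(X,Y) - H(Y) = 1.9449 - 1.5448 = 0.4001 bits


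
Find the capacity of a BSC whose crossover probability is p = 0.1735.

For BSC with error probability p:
C = 1 - H(p) where H(p) is binary entropy
H(0.1735) = -0.1735 × log₂(0.1735) - 0.8265 × log₂(0.8265)
H(p) = 0.6656
C = 1 - 0.6656 = 0.3344 bits/use


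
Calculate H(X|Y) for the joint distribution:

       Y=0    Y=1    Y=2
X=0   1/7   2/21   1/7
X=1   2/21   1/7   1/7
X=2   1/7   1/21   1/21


H(X|Y) = Σ_y p(y) H(X|Y=y)
  p(Y=0) = 8/21, H(X|Y=0) = 1.5613
  p(Y=1) = 2/7, H(X|Y=1) = 1.4591
  p(Y=2) = 1/3, H(X|Y=2) = 1.4488
H(X|Y) = 0.3810×1.5613 + 0.2857×1.4591 + 0.3333×1.4488 = 1.4946 bits


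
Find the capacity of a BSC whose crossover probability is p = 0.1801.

For BSC with error probability p:
C = 1 - H(p) where H(p) is binary entropy
H(0.1801) = -0.1801 × log₂(0.1801) - 0.8199 × log₂(0.8199)
H(p) = 0.6803
C = 1 - 0.6803 = 0.3197 bits/use


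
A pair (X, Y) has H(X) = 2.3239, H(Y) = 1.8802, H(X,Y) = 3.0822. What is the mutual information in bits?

I(X;Y) = H(X) + H(Y) - H(X,Y)
I(X;Y) = 2.3239 + 1.8802 - 3.0822 = 1.1219 bits


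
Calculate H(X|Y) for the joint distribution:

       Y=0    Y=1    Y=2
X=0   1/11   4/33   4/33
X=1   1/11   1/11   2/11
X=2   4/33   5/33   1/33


H(X|Y) = Σ_y p(y) H(X|Y=y)
  p(Y=0) = 10/33, H(X|Y=0) = 1.5710
  p(Y=1) = 4/11, H(X|Y=1) = 1.5546
  p(Y=2) = 1/3, H(X|Y=2) = 1.3222
H(X|Y) = 0.3030×1.5710 + 0.3636×1.5546 + 0.3333×1.3222 = 1.4821 bits


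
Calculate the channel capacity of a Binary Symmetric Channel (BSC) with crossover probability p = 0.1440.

For BSC with error probability p:
C = 1 - H(p) where H(p) is binary entropy
H(0.1440) = -0.1440 × log₂(0.1440) - 0.8560 × log₂(0.8560)
H(p) = 0.5946
C = 1 - 0.5946 = 0.4054 bits/use


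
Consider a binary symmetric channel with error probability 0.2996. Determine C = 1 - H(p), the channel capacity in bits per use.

For BSC with error probability p:
C = 1 - H(p) where H(p) is binary entropy
H(0.2996) = -0.2996 × log₂(0.2996) - 0.7004 × log₂(0.7004)
H(p) = 0.8808
C = 1 - 0.8808 = 0.1192 bits/use


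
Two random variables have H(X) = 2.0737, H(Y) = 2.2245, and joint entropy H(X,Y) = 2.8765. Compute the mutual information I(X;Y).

I(X;Y) = H(X) + H(Y) - H(X,Y)
I(X;Y) = 2.0737 + 2.2245 - 2.8765 = 1.4217 bits


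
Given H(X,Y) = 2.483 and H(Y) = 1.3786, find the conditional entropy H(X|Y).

Chain rule: H(X,Y) = H(X|Y) + H(Y)
H(X|Y) = H(X,Y) - H(Y) = 2.483 - 1.3786 = 1.1044 bits


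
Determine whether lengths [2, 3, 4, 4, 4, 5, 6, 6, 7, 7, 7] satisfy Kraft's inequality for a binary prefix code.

Kraft inequality: Σ 2^(-l_i) ≤ 1 for prefix-free code
Calculating: 2^(-2) + 2^(-3) + 2^(-4) + 2^(-4) + 2^(-4) + 2^(-5) + 2^(-6) + 2^(-6) + 2^(-7) + 2^(-7) + 2^(-7)
= 0.25 + 0.125 + 0.0625 + 0.0625 + 0.0625 + 0.03125 + 0.015625 + 0.015625 + 0.0078125 + 0.0078125 + 0.0078125
= 0.6484
Since 0.6484 ≤ 1, prefix-free code exists


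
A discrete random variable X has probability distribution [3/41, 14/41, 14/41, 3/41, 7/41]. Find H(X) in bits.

H(X) = -Σ p(x) log₂ p(x)
  -3/41 × log₂(3/41) = 0.2760
  -14/41 × log₂(14/41) = 0.5293
  -14/41 × log₂(14/41) = 0.5293
  -3/41 × log₂(3/41) = 0.2760
  -7/41 × log₂(7/41) = 0.4354
H(X) = 2.0462 bits


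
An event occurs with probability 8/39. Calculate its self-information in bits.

Information content I(x) = -log₂(p(x))
I = -log₂(8/39) = -log₂(0.2051)
I = 2.2854 bits


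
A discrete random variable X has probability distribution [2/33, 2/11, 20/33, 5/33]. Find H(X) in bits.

H(X) = -Σ p(x) log₂ p(x)
  -2/33 × log₂(2/33) = 0.2451
  -2/11 × log₂(2/11) = 0.4472
  -20/33 × log₂(20/33) = 0.4379
  -5/33 × log₂(5/33) = 0.4125
H(X) = 1.5426 bits


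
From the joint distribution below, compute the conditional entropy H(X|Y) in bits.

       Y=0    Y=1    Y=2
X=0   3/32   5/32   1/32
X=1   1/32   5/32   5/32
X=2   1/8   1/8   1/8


H(X|Y) = Σ_y p(y) H(X|Y=y)
  p(Y=0) = 1/4, H(X|Y=0) = 1.4056
  p(Y=1) = 7/16, H(X|Y=1) = 1.5774
  p(Y=2) = 5/16, H(X|Y=2) = 1.3610
H(X|Y) = 0.2500×1.4056 + 0.4375×1.5774 + 0.3125×1.3610 = 1.4668 bits


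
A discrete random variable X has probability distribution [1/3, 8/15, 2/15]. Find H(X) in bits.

H(X) = -Σ p(x) log₂ p(x)
  -1/3 × log₂(1/3) = 0.5283
  -8/15 × log₂(8/15) = 0.4837
  -2/15 × log₂(2/15) = 0.3876
H(X) = 1.3996 bits


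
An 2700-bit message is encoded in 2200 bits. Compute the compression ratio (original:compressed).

Compression ratio = Original / Compressed
= 2700 / 2200 = 1.23:1


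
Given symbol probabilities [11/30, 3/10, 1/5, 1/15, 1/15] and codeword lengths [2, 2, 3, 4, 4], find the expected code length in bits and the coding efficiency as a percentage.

Average length L = Σ p_i × l_i = 2.4667 bits
Entropy H = 2.0371 bits
Efficiency η = H/L × 100% = 82.59%


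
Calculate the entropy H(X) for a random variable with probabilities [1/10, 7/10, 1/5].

H(X) = -Σ p(x) log₂ p(x)
  -1/10 × log₂(1/10) = 0.3322
  -7/10 × log₂(7/10) = 0.3602
  -1/5 × log₂(1/5) = 0.4644
H(X) = 1.1568 bits


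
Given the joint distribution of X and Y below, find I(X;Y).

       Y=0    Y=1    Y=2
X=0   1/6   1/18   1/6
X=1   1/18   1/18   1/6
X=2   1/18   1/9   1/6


H(X) = 1.5715, H(Y) = 1.4955, H(X,Y) = 3.0022
I(X;Y) = H(X) + H(Y) - H(X,Y) = 0.0649 bits


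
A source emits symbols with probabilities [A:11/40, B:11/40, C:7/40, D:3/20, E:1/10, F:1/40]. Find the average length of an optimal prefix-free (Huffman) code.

Huffman tree construction:
Combine smallest probabilities repeatedly
Resulting codes:
  A: 01 (length 2)
  B: 10 (length 2)
  C: 00 (length 2)
  D: 111 (length 3)
  E: 1101 (length 4)
  F: 1100 (length 4)
Average length = Σ p(s) × length(s) = 2.4000 bits


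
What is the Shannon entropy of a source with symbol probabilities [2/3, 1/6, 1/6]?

H(X) = -Σ p(x) log₂ p(x)
  -2/3 × log₂(2/3) = 0.3900
  -1/6 × log₂(1/6) = 0.4308
  -1/6 × log₂(1/6) = 0.4308
H(X) = 1.2516 bits


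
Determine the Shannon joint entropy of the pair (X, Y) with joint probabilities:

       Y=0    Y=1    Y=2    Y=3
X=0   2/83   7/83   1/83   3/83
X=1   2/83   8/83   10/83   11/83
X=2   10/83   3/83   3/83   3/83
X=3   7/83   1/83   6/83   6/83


H(X,Y) = -Σ p(x,y) log₂ p(x,y)
  p(0,0)=2/83: -0.0241 × log₂(0.0241) = 0.1295
  p(0,1)=7/83: -0.0843 × log₂(0.0843) = 0.3009
  p(0,2)=1/83: -0.0120 × log₂(0.0120) = 0.0768
  p(0,3)=3/83: -0.0361 × log₂(0.0361) = 0.1731
  p(1,0)=2/83: -0.0241 × log₂(0.0241) = 0.1295
  p(1,1)=8/83: -0.0964 × log₂(0.0964) = 0.3253
  p(1,2)=10/83: -0.1205 × log₂(0.1205) = 0.3678
  p(1,3)=11/83: -0.1325 × log₂(0.1325) = 0.3864
  p(2,0)=10/83: -0.1205 × log₂(0.1205) = 0.3678
  p(2,1)=3/83: -0.0361 × log₂(0.0361) = 0.1731
  p(2,2)=3/83: -0.0361 × log₂(0.0361) = 0.1731
  p(2,3)=3/83: -0.0361 × log₂(0.0361) = 0.1731
  p(3,0)=7/83: -0.0843 × log₂(0.0843) = 0.3009
  p(3,1)=1/83: -0.0120 × log₂(0.0120) = 0.0768
  p(3,2)=6/83: -0.0723 × log₂(0.0723) = 0.2740
  p(3,3)=6/83: -0.0723 × log₂(0.0723) = 0.2740
H(X,Y) = 3.7023 bits


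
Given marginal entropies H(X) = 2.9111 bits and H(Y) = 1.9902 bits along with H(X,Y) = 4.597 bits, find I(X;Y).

I(X;Y) = H(X) + H(Y) - H(X,Y)
I(X;Y) = 2.9111 + 1.9902 - 4.597 = 0.3043 bits


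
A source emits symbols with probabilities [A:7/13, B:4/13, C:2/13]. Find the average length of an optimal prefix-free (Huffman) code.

Huffman tree construction:
Combine smallest probabilities repeatedly
Resulting codes:
  A: 1 (length 1)
  B: 01 (length 2)
  C: 00 (length 2)
Average length = Σ p(s) × length(s) = 1.4615 bits


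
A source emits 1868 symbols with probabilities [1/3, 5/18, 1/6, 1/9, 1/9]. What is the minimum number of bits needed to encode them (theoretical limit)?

Entropy H = 2.1769 bits/symbol
Minimum bits = H × n = 2.1769 × 1868
= 4066.46 bits


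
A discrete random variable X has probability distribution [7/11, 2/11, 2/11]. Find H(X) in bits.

H(X) = -Σ p(x) log₂ p(x)
  -7/11 × log₂(7/11) = 0.4150
  -2/11 × log₂(2/11) = 0.4472
  -2/11 × log₂(2/11) = 0.4472
H(X) = 1.3093 bits


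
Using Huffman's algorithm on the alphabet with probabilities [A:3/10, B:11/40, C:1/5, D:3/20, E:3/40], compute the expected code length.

Huffman tree construction:
Combine smallest probabilities repeatedly
Resulting codes:
  A: 11 (length 2)
  B: 10 (length 2)
  C: 00 (length 2)
  D: 011 (length 3)
  E: 010 (length 3)
Average length = Σ p(s) × length(s) = 2.2250 bits


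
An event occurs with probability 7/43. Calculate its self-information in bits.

Information content I(x) = -log₂(p(x))
I = -log₂(7/43) = -log₂(0.1628)
I = 2.6189 bits


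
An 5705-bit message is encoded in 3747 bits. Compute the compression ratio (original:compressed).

Compression ratio = Original / Compressed
= 5705 / 3747 = 1.52:1


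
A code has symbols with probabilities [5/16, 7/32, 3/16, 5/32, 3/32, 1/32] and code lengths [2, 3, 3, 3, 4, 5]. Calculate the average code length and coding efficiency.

Average length L = Σ p_i × l_i = 2.8438 bits
Entropy H = 2.3517 bits
Efficiency η = H/L × 100% = 82.70%


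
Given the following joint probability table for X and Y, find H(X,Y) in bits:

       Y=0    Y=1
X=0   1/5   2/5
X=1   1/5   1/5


H(X,Y) = -Σ p(x,y) log₂ p(x,y)
  p(0,0)=1/5: -0.2000 × log₂(0.2000) = 0.4644
  p(0,1)=2/5: -0.4000 × log₂(0.4000) = 0.5288
  p(1,0)=1/5: -0.2000 × log₂(0.2000) = 0.4644
  p(1,1)=1/5: -0.2000 × log₂(0.2000) = 0.4644
H(X,Y) = 1.9219 bits


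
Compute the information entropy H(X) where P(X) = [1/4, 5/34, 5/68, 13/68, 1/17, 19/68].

H(X) = -Σ p(x) log₂ p(x)
  -1/4 × log₂(1/4) = 0.5000
  -5/34 × log₂(5/34) = 0.4067
  -5/68 × log₂(5/68) = 0.2769
  -13/68 × log₂(13/68) = 0.4563
  -1/17 × log₂(1/17) = 0.2404
  -19/68 × log₂(19/68) = 0.5140
H(X) = 2.3943 bits


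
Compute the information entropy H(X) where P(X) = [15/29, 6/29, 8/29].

H(X) = -Σ p(x) log₂ p(x)
  -15/29 × log₂(15/29) = 0.4919
  -6/29 × log₂(6/29) = 0.4703
  -8/29 × log₂(8/29) = 0.5125
H(X) = 1.4748 bits


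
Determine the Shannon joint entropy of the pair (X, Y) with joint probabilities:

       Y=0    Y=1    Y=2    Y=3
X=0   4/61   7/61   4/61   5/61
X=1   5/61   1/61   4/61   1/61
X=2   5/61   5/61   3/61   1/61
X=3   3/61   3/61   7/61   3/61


H(X,Y) = -Σ p(x,y) log₂ p(x,y)
  p(0,0)=4/61: -0.0656 × log₂(0.0656) = 0.2578
  p(0,1)=7/61: -0.1148 × log₂(0.1148) = 0.3584
  p(0,2)=4/61: -0.0656 × log₂(0.0656) = 0.2578
  p(0,3)=5/61: -0.0820 × log₂(0.0820) = 0.2958
  p(1,0)=5/61: -0.0820 × log₂(0.0820) = 0.2958
  p(1,1)=1/61: -0.0164 × log₂(0.0164) = 0.0972
  p(1,2)=4/61: -0.0656 × log₂(0.0656) = 0.2578
  p(1,3)=1/61: -0.0164 × log₂(0.0164) = 0.0972
  p(2,0)=5/61: -0.0820 × log₂(0.0820) = 0.2958
  p(2,1)=5/61: -0.0820 × log₂(0.0820) = 0.2958
  p(2,2)=3/61: -0.0492 × log₂(0.0492) = 0.2137
  p(2,3)=1/61: -0.0164 × log₂(0.0164) = 0.0972
  p(3,0)=3/61: -0.0492 × log₂(0.0492) = 0.2137
  p(3,1)=3/61: -0.0492 × log₂(0.0492) = 0.2137
  p(3,2)=7/61: -0.1148 × log₂(0.1148) = 0.3584
  p(3,3)=3/61: -0.0492 × log₂(0.0492) = 0.2137
H(X,Y) = 3.8199 bits


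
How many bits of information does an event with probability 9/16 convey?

Information content I(x) = -log₂(p(x))
I = -log₂(9/16) = -log₂(0.5625)
I = 0.8301 bits


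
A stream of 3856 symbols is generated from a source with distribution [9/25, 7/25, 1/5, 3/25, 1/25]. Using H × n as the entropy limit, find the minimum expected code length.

Entropy H = 2.0620 bits/symbol
Minimum bits = H × n = 2.0620 × 3856
= 7951.24 bits


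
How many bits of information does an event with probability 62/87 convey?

Information content I(x) = -log₂(p(x))
I = -log₂(62/87) = -log₂(0.7126)
I = 0.4887 bits


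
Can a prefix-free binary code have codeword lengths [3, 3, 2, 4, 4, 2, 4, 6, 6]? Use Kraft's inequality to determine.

Kraft inequality: Σ 2^(-l_i) ≤ 1 for prefix-free code
Calculating: 2^(-3) + 2^(-3) + 2^(-2) + 2^(-4) + 2^(-4) + 2^(-2) + 2^(-4) + 2^(-6) + 2^(-6)
= 0.125 + 0.125 + 0.25 + 0.0625 + 0.0625 + 0.25 + 0.0625 + 0.015625 + 0.015625
= 0.9688
Since 0.9688 ≤ 1, prefix-free code exists


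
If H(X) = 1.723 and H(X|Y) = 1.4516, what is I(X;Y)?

I(X;Y) = H(X) - H(X|Y)
I(X;Y) = 1.723 - 1.4516 = 0.2714 bits


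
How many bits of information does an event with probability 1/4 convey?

Information content I(x) = -log₂(p(x))
I = -log₂(1/4) = -log₂(0.2500)
I = 2.0000 bits


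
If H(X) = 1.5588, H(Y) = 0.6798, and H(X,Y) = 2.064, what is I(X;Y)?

I(X;Y) = H(X) + H(Y) - H(X,Y)
I(X;Y) = 1.5588 + 0.6798 - 2.064 = 0.1746 bits


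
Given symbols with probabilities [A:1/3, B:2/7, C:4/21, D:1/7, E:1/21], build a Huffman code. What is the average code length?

Huffman tree construction:
Combine smallest probabilities repeatedly
Resulting codes:
  A: 11 (length 2)
  B: 10 (length 2)
  C: 00 (length 2)
  D: 011 (length 3)
  E: 010 (length 3)
Average length = Σ p(s) × length(s) = 2.1905 bits


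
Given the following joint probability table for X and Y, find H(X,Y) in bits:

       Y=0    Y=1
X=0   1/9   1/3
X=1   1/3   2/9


H(X,Y) = -Σ p(x,y) log₂ p(x,y)
  p(0,0)=1/9: -0.1111 × log₂(0.1111) = 0.3522
  p(0,1)=1/3: -0.3333 × log₂(0.3333) = 0.5283
  p(1,0)=1/3: -0.3333 × log₂(0.3333) = 0.5283
  p(1,1)=2/9: -0.2222 × log₂(0.2222) = 0.4822
H(X,Y) = 1.8911 bits


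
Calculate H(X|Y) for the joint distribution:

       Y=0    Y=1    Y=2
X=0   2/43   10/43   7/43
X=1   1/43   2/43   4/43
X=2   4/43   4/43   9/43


H(X|Y) = Σ_y p(y) H(X|Y=y)
  p(Y=0) = 7/43, H(X|Y=0) = 1.3788
  p(Y=1) = 16/43, H(X|Y=1) = 1.2988
  p(Y=2) = 20/43, H(X|Y=2) = 1.5129
H(X|Y) = 0.1628×1.3788 + 0.3721×1.2988 + 0.4651×1.5129 = 1.4114 bits


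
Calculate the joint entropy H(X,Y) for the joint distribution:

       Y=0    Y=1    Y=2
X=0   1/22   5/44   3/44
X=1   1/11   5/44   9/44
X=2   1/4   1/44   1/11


H(X,Y) = -Σ p(x,y) log₂ p(x,y)
  p(0,0)=1/22: -0.0455 × log₂(0.0455) = 0.2027
  p(0,1)=5/44: -0.1136 × log₂(0.1136) = 0.3565
  p(0,2)=3/44: -0.0682 × log₂(0.0682) = 0.2642
  p(1,0)=1/11: -0.0909 × log₂(0.0909) = 0.3145
  p(1,1)=5/44: -0.1136 × log₂(0.1136) = 0.3565
  p(1,2)=9/44: -0.2045 × log₂(0.2045) = 0.4683
  p(2,0)=1/4: -0.2500 × log₂(0.2500) = 0.5000
  p(2,1)=1/44: -0.0227 × log₂(0.0227) = 0.1241
  p(2,2)=1/11: -0.0909 × log₂(0.0909) = 0.3145
H(X,Y) = 2.9013 bits


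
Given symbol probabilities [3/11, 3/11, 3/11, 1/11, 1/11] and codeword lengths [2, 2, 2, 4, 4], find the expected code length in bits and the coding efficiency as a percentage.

Average length L = Σ p_i × l_i = 2.3636 bits
Entropy H = 2.1626 bits
Efficiency η = H/L × 100% = 91.50%


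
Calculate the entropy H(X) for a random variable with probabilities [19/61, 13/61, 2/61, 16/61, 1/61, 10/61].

H(X) = -Σ p(x) log₂ p(x)
  -19/61 × log₂(19/61) = 0.5242
  -13/61 × log₂(13/61) = 0.4753
  -2/61 × log₂(2/61) = 0.1617
  -16/61 × log₂(16/61) = 0.5064
  -1/61 × log₂(1/61) = 0.0972
  -10/61 × log₂(10/61) = 0.4277
H(X) = 2.1924 bits


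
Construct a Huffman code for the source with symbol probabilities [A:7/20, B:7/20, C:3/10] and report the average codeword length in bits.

Huffman tree construction:
Combine smallest probabilities repeatedly
Resulting codes:
  A: 11 (length 2)
  B: 0 (length 1)
  C: 10 (length 2)
Average length = Σ p(s) × length(s) = 1.6500 bits


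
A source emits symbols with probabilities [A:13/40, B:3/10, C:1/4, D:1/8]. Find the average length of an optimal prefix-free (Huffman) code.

Huffman tree construction:
Combine smallest probabilities repeatedly
Resulting codes:
  A: 11 (length 2)
  B: 10 (length 2)
  C: 01 (length 2)
  D: 00 (length 2)
Average length = Σ p(s) × length(s) = 2.0000 bits


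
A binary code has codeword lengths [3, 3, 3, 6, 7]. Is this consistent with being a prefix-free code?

Kraft inequality: Σ 2^(-l_i) ≤ 1 for prefix-free code
Calculating: 2^(-3) + 2^(-3) + 2^(-3) + 2^(-6) + 2^(-7)
= 0.125 + 0.125 + 0.125 + 0.015625 + 0.0078125
= 0.3984
Since 0.3984 ≤ 1, prefix-free code exists


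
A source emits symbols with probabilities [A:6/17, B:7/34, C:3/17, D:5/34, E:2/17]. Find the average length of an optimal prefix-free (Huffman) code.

Huffman tree construction:
Combine smallest probabilities repeatedly
Resulting codes:
  A: 11 (length 2)
  B: 01 (length 2)
  C: 00 (length 2)
  D: 101 (length 3)
  E: 100 (length 3)
Average length = Σ p(s) × length(s) = 2.2647 bits


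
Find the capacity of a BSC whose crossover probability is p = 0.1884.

For BSC with error probability p:
C = 1 - H(p) where H(p) is binary entropy
H(0.1884) = -0.1884 × log₂(0.1884) - 0.8116 × log₂(0.8116)
H(p) = 0.6981
C = 1 - 0.6981 = 0.3019 bits/use


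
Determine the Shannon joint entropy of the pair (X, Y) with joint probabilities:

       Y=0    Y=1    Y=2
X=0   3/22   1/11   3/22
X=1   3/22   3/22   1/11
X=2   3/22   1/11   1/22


H(X,Y) = -Σ p(x,y) log₂ p(x,y)
  p(0,0)=3/22: -0.1364 × log₂(0.1364) = 0.3920
  p(0,1)=1/11: -0.0909 × log₂(0.0909) = 0.3145
  p(0,2)=3/22: -0.1364 × log₂(0.1364) = 0.3920
  p(1,0)=3/22: -0.1364 × log₂(0.1364) = 0.3920
  p(1,1)=3/22: -0.1364 × log₂(0.1364) = 0.3920
  p(1,2)=1/11: -0.0909 × log₂(0.0909) = 0.3145
  p(2,0)=3/22: -0.1364 × log₂(0.1364) = 0.3920
  p(2,1)=1/11: -0.0909 × log₂(0.0909) = 0.3145
  p(2,2)=1/22: -0.0455 × log₂(0.0455) = 0.2027
H(X,Y) = 3.1060 bits


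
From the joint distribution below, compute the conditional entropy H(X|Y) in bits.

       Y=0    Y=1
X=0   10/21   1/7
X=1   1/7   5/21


H(X|Y) = Σ_y p(y) H(X|Y=y)
  p(Y=0) = 13/21, H(X|Y=0) = 0.7793
  p(Y=1) = 8/21, H(X|Y=1) = 0.9544
H(X|Y) = 0.6190×0.7793 + 0.3810×0.9544 = 0.8460 bits


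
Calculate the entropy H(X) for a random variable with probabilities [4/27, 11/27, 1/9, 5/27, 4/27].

H(X) = -Σ p(x) log₂ p(x)
  -4/27 × log₂(4/27) = 0.4081
  -11/27 × log₂(11/27) = 0.5278
  -1/9 × log₂(1/9) = 0.3522
  -5/27 × log₂(5/27) = 0.4505
  -4/27 × log₂(4/27) = 0.4081
H(X) = 2.1468 bits


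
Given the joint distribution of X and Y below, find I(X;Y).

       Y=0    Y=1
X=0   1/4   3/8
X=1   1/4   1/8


H(X) = 0.9544, H(Y) = 1.0000, H(X,Y) = 1.9056
I(X;Y) = H(X) + H(Y) - H(X,Y) = 0.0488 bits


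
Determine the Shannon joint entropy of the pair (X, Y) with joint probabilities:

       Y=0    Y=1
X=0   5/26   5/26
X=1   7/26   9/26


H(X,Y) = -Σ p(x,y) log₂ p(x,y)
  p(0,0)=5/26: -0.1923 × log₂(0.1923) = 0.4574
  p(0,1)=5/26: -0.1923 × log₂(0.1923) = 0.4574
  p(1,0)=7/26: -0.2692 × log₂(0.2692) = 0.5097
  p(1,1)=9/26: -0.3462 × log₂(0.3462) = 0.5298
H(X,Y) = 1.9543 bits


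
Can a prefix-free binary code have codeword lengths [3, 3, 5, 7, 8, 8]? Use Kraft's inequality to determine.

Kraft inequality: Σ 2^(-l_i) ≤ 1 for prefix-free code
Calculating: 2^(-3) + 2^(-3) + 2^(-5) + 2^(-7) + 2^(-8) + 2^(-8)
= 0.125 + 0.125 + 0.03125 + 0.0078125 + 0.00390625 + 0.00390625
= 0.2969
Since 0.2969 ≤ 1, prefix-free code exists


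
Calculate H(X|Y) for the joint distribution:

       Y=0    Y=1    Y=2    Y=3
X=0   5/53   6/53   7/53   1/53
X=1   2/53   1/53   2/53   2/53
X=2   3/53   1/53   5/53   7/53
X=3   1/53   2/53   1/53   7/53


H(X|Y) = Σ_y p(y) H(X|Y=y)
  p(Y=0) = 11/53, H(X|Y=0) = 1.7899
  p(Y=1) = 10/53, H(X|Y=1) = 1.5710
  p(Y=2) = 15/53, H(X|Y=2) = 1.6895
  p(Y=3) = 17/53, H(X|Y=3) = 1.6579
H(X|Y) = 0.2075×1.7899 + 0.1887×1.5710 + 0.2830×1.6895 + 0.3208×1.6579 = 1.6778 bits


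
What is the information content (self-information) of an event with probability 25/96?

Information content I(x) = -log₂(p(x))
I = -log₂(25/96) = -log₂(0.2604)
I = 1.9411 bits


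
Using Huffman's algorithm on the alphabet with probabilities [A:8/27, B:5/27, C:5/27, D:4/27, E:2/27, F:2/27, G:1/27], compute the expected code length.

Huffman tree construction:
Combine smallest probabilities repeatedly
Resulting codes:
  A: 10 (length 2)
  B: 111 (length 3)
  C: 00 (length 2)
  D: 110 (length 3)
  E: 0111 (length 4)
  F: 010 (length 3)
  G: 0110 (length 4)
Average length = Σ p(s) × length(s) = 2.6296 bits


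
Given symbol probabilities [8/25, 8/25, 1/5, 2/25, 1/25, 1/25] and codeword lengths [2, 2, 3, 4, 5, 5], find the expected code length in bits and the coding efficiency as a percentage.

Average length L = Σ p_i × l_i = 2.6000 bits
Entropy H = 2.1795 bits
Efficiency η = H/L × 100% = 83.83%


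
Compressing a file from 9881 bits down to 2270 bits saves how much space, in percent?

Space savings = (1 - Compressed/Original) × 100%
= (1 - 2270/9881) × 100%
= 77.03%


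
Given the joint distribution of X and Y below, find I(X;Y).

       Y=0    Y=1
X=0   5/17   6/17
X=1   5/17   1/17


H(X) = 0.9367, H(Y) = 0.9774, H(X,Y) = 1.8093
I(X;Y) = H(X) + H(Y) - H(X,Y) = 0.1048 bits


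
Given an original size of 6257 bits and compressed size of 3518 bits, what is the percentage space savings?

Space savings = (1 - Compressed/Original) × 100%
= (1 - 3518/6257) × 100%
= 43.77%


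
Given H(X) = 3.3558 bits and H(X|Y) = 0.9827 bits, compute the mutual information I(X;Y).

I(X;Y) = H(X) - H(X|Y)
I(X;Y) = 3.3558 - 0.9827 = 2.3731 bits


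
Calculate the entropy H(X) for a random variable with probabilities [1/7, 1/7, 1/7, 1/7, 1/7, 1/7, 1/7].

H(X) = -Σ p(x) log₂ p(x)
  -1/7 × log₂(1/7) = 0.4011
  -1/7 × log₂(1/7) = 0.4011
  -1/7 × log₂(1/7) = 0.4011
  -1/7 × log₂(1/7) = 0.4011
  -1/7 × log₂(1/7) = 0.4011
  -1/7 × log₂(1/7) = 0.4011
  -1/7 × log₂(1/7) = 0.4011
H(X) = 2.8074 bits


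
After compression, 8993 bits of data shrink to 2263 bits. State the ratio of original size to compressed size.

Compression ratio = Original / Compressed
= 8993 / 2263 = 3.97:1


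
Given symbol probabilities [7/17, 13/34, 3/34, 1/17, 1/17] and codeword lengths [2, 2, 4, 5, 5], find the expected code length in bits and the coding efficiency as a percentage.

Average length L = Σ p_i × l_i = 2.5294 bits
Entropy H = 1.8474 bits
Efficiency η = H/L × 100% = 73.04%


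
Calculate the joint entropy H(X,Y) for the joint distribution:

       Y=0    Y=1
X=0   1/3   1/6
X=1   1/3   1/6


H(X,Y) = -Σ p(x,y) log₂ p(x,y)
  p(0,0)=1/3: -0.3333 × log₂(0.3333) = 0.5283
  p(0,1)=1/6: -0.1667 × log₂(0.1667) = 0.4308
  p(1,0)=1/3: -0.3333 × log₂(0.3333) = 0.5283
  p(1,1)=1/6: -0.1667 × log₂(0.1667) = 0.4308
H(X,Y) = 1.9183 bits


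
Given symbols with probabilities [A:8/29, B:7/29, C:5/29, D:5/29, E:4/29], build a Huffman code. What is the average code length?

Huffman tree construction:
Combine smallest probabilities repeatedly
Resulting codes:
  A: 10 (length 2)
  B: 01 (length 2)
  C: 111 (length 3)
  D: 00 (length 2)
  E: 110 (length 3)
Average length = Σ p(s) × length(s) = 2.3103 bits


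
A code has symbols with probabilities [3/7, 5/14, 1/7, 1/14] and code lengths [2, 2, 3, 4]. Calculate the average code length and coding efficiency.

Average length L = Σ p_i × l_i = 2.2857 bits
Entropy H = 1.7274 bits
Efficiency η = H/L × 100% = 75.57%


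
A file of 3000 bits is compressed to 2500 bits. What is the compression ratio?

Compression ratio = Original / Compressed
= 3000 / 2500 = 1.20:1


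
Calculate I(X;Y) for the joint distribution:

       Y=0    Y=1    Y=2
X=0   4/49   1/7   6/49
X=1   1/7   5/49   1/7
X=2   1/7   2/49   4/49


H(X) = 1.5677, H(Y) = 1.5770, H(X,Y) = 3.0897
I(X;Y) = H(X) + H(Y) - H(X,Y) = 0.0550 bits


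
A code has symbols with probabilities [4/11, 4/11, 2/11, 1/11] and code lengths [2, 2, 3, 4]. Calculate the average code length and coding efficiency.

Average length L = Σ p_i × l_i = 2.3636 bits
Entropy H = 1.8231 bits
Efficiency η = H/L × 100% = 77.13%


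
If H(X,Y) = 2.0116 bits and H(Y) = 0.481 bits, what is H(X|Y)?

Chain rule: H(X,Y) = H(X|Y) + H(Y)
H(X|Y) = H(X,Y) - H(Y) = 2.0116 - 0.481 = 1.5306 bits


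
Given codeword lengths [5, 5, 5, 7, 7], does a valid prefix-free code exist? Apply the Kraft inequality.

Kraft inequality: Σ 2^(-l_i) ≤ 1 for prefix-free code
Calculating: 2^(-5) + 2^(-5) + 2^(-5) + 2^(-7) + 2^(-7)
= 0.03125 + 0.03125 + 0.03125 + 0.0078125 + 0.0078125
= 0.1094
Since 0.1094 ≤ 1, prefix-free code exists


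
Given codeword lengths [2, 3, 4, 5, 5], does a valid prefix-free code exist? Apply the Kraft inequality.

Kraft inequality: Σ 2^(-l_i) ≤ 1 for prefix-free code
Calculating: 2^(-2) + 2^(-3) + 2^(-4) + 2^(-5) + 2^(-5)
= 0.25 + 0.125 + 0.0625 + 0.03125 + 0.03125
= 0.5000
Since 0.5000 ≤ 1, prefix-free code exists


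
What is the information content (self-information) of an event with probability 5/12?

Information content I(x) = -log₂(p(x))
I = -log₂(5/12) = -log₂(0.4167)
I = 1.2630 bits


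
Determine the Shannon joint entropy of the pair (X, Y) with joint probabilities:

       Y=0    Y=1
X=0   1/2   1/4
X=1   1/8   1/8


H(X,Y) = -Σ p(x,y) log₂ p(x,y)
  p(0,0)=1/2: -0.5000 × log₂(0.5000) = 0.5000
  p(0,1)=1/4: -0.2500 × log₂(0.2500) = 0.5000
  p(1,0)=1/8: -0.1250 × log₂(0.1250) = 0.3750
  p(1,1)=1/8: -0.1250 × log₂(0.1250) = 0.3750
H(X,Y) = 1.7500 bits


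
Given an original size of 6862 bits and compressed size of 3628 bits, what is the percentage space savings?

Space savings = (1 - Compressed/Original) × 100%
= (1 - 3628/6862) × 100%
= 47.13%


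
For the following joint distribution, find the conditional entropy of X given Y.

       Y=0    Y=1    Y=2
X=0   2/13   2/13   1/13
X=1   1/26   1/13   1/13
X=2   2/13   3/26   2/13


H(X|Y) = Σ_y p(y) H(X|Y=y)
  p(Y=0) = 9/26, H(X|Y=0) = 1.3921
  p(Y=1) = 9/26, H(X|Y=1) = 1.5305
  p(Y=2) = 4/13, H(X|Y=2) = 1.5000
H(X|Y) = 0.3462×1.3921 + 0.3462×1.5305 + 0.3077×1.5000 = 1.4732 bits


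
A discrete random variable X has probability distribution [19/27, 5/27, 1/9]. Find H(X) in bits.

H(X) = -Σ p(x) log₂ p(x)
  -19/27 × log₂(19/27) = 0.3567
  -5/27 × log₂(5/27) = 0.4505
  -1/9 × log₂(1/9) = 0.3522
H(X) = 1.1595 bits


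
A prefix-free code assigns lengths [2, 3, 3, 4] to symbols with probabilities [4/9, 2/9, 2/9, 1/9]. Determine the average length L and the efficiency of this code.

Average length L = Σ p_i × l_i = 2.6667 bits
Entropy H = 1.8366 bits
Efficiency η = H/L × 100% = 68.87%


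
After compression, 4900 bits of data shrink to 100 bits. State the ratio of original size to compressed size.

Compression ratio = Original / Compressed
= 4900 / 100 = 49.00:1


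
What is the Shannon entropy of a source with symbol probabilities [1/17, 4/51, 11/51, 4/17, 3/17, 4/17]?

H(X) = -Σ p(x) log₂ p(x)
  -1/17 × log₂(1/17) = 0.2404
  -4/51 × log₂(4/51) = 0.2880
  -11/51 × log₂(11/51) = 0.4773
  -4/17 × log₂(4/17) = 0.4912
  -3/17 × log₂(3/17) = 0.4416
  -4/17 × log₂(4/17) = 0.4912
H(X) = 2.4297 bits


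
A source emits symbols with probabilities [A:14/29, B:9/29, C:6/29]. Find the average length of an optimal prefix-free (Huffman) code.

Huffman tree construction:
Combine smallest probabilities repeatedly
Resulting codes:
  A: 0 (length 1)
  B: 11 (length 2)
  C: 10 (length 2)
Average length = Σ p(s) × length(s) = 1.5172 bits
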